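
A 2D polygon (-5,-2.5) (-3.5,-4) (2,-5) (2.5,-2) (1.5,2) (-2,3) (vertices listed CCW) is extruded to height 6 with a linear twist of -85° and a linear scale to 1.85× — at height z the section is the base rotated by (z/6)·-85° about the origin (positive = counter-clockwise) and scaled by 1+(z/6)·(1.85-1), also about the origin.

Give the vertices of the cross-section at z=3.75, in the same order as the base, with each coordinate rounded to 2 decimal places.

t = z/height = 3.75/6 = 0.625
s = 1 + (scale-1)·z/height = 1 + (1.85-1)·3.75/6 = 1.531250
θ = twist·z/height = -85°·3.75/6 = -53.1250° = -0.927206 rad
cos θ = 0.600071, sin θ = -0.799947 (intermediates below are computed at full precision and shown rounded to 5 d.p.)
v1: (-5,-2.5) → rotate → (-5.00022,2.49955) → ×s → (-7.65659,3.82744) → (-7.66,3.83)
v2: (-3.5,-4) → rotate → (-5.30004,0.39953) → ×s → (-8.11568,0.61178) → (-8.12,0.61)
v3: (2,-5) → rotate → (-2.79959,-4.60025) → ×s → (-4.28687,-7.04413) → (-4.29,-7.04)
v4: (2.5,-2) → rotate → (-0.09972,-3.20001) → ×s → (-0.15269,-4.90001) → (-0.15,-4.90)
v5: (1.5,2) → rotate → (2.50000,0.00022) → ×s → (3.82812,0.00034) → (3.83,0.00)
v6: (-2,3) → rotate → (1.19970,3.40011) → ×s → (1.83704,5.20641) → (1.84,5.21)

Cross-section at z=3.75: (-7.66,3.83) (-8.12,0.61) (-4.29,-7.04) (-0.15,-4.90) (3.83,0.00) (1.84,5.21)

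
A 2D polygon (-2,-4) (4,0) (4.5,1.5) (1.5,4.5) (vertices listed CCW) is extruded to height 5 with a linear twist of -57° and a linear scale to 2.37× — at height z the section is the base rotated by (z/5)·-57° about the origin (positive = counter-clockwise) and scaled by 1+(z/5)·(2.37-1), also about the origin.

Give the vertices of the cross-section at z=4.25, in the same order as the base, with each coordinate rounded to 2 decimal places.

t = z/height = 4.25/5 = 0.85
s = 1 + (scale-1)·z/height = 1 + (2.37-1)·4.25/5 = 2.164500
θ = twist·z/height = -57°·4.25/5 = -48.4500° = -0.845612 rad
cos θ = 0.663273, sin θ = -0.748377 (intermediates below are computed at full precision and shown rounded to 5 d.p.)
v1: (-2,-4) → rotate → (-4.32006,-1.15634) → ×s → (-9.35076,-2.50290) → (-9.35,-2.50)
v2: (4,0) → rotate → (2.65309,-2.99351) → ×s → (5.74262,-6.47945) → (5.74,-6.48)
v3: (4.5,1.5) → rotate → (4.10730,-2.37279) → ×s → (8.89024,-5.13590) → (8.89,-5.14)
v4: (1.5,4.5) → rotate → (4.36261,1.86216) → ×s → (9.44286,4.03065) → (9.44,4.03)

Cross-section at z=4.25: (-9.35,-2.50) (5.74,-6.48) (8.89,-5.14) (9.44,4.03)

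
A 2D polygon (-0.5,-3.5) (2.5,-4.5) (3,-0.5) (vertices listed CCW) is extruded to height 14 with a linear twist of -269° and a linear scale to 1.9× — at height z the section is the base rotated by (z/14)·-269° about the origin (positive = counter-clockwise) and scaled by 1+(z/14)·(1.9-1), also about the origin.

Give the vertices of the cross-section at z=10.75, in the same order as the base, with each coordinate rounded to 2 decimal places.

Cross-section at z=10.75: (3.40,4.92) (-0.38,8.70) (-4.16,3.02)

t = z/height = 10.75/14 = 0.767857
s = 1 + (scale-1)·z/height = 1 + (1.9-1)·10.75/14 = 1.691071
θ = twist·z/height = -269°·10.75/14 = -206.5536° = -3.605040 rad
cos θ = -0.894517, sin θ = 0.447034 (intermediates below are computed at full precision and shown rounded to 5 d.p.)
v1: (-0.5,-3.5) → rotate → (2.01188,2.90729) → ×s → (3.40223,4.91644) → (3.40,4.92)
v2: (2.5,-4.5) → rotate → (-0.22464,5.14291) → ×s → (-0.37988,8.69703) → (-0.38,8.70)
v3: (3,-0.5) → rotate → (-2.46003,1.78836) → ×s → (-4.16009,3.02425) → (-4.16,3.02)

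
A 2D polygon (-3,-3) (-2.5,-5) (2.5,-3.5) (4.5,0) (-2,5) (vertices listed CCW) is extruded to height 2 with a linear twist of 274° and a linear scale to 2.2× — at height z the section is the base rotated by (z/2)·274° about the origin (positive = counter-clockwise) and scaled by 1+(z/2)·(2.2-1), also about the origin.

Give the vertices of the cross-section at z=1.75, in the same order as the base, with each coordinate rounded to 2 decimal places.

Cross-section at z=1.75: (-2.21,8.41) (-6.27,9.59) (-8.78,-0.81) (-4.65,-7.97) (10.92,-1.62)

t = z/height = 1.75/2 = 0.875
s = 1 + (scale-1)·z/height = 1 + (2.2-1)·1.75/2 = 2.050000
θ = twist·z/height = 274°·1.75/2 = 239.7500° = 4.184427 rad
cos θ = -0.503774, sin θ = -0.863836 (intermediates below are computed at full precision and shown rounded to 5 d.p.)
v1: (-3,-3) → rotate → (-1.08018,4.10283) → ×s → (-2.21438,8.41080) → (-2.21,8.41)
v2: (-2.5,-5) → rotate → (-3.05974,4.67846) → ×s → (-6.27247,9.59084) → (-6.27,9.59)
v3: (2.5,-3.5) → rotate → (-4.28286,-0.39638) → ×s → (-8.77986,-0.81258) → (-8.78,-0.81)
v4: (4.5,0) → rotate → (-2.26698,-3.88726) → ×s → (-4.64731,-7.96888) → (-4.65,-7.97)
v5: (-2,5) → rotate → (5.32673,-0.79120) → ×s → (10.91979,-1.62196) → (10.92,-1.62)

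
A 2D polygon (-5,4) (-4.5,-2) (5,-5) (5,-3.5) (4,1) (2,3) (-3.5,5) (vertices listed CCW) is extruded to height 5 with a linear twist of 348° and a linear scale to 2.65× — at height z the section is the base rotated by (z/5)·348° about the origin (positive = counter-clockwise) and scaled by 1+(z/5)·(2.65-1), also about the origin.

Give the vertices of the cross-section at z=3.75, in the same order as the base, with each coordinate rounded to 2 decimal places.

t = z/height = 3.75/5 = 0.75
s = 1 + (scale-1)·z/height = 1 + (2.65-1)·3.75/5 = 2.237500
θ = twist·z/height = 348°·3.75/5 = 261.0000° = 4.555309 rad
cos θ = -0.156434, sin θ = -0.987688 (intermediates below are computed at full precision and shown rounded to 5 d.p.)
v1: (-5,4) → rotate → (4.73293,4.31270) → ×s → (10.58992,9.64967) → (10.59,9.65)
v2: (-4.5,-2) → rotate → (-1.27142,4.75747) → ×s → (-2.84481,10.64483) → (-2.84,10.64)
v3: (5,-5) → rotate → (-5.72061,-4.15627) → ×s → (-12.79987,-9.29965) → (-12.80,-9.30)
v4: (5,-3.5) → rotate → (-4.23908,-4.39092) → ×s → (-9.48494,-9.82469) → (-9.48,-9.82)
v5: (4,1) → rotate → (0.36195,-4.10719) → ×s → (0.80986,-9.18983) → (0.81,-9.19)
v6: (2,3) → rotate → (2.65020,-2.44468) → ×s → (5.92981,-5.46997) → (5.93,-5.47)
v7: (-3.5,5) → rotate → (5.48596,2.67474) → ×s → (12.27484,5.98472) → (12.27,5.98)

Cross-section at z=3.75: (10.59,9.65) (-2.84,10.64) (-12.80,-9.30) (-9.48,-9.82) (0.81,-9.19) (5.93,-5.47) (12.27,5.98)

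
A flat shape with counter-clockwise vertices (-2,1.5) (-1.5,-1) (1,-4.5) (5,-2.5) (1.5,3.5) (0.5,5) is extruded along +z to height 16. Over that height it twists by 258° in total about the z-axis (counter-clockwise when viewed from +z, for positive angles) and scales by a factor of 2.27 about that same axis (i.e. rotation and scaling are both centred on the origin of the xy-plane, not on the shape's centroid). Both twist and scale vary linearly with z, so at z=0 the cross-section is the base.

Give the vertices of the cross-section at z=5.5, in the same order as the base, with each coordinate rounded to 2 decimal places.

Cross-section at z=5.5: (-2.22,-2.82) (1.39,-2.19) (6.50,1.29) (3.75,7.10) (-4.98,2.27) (-7.16,0.88)

t = z/height = 5.5/16 = 0.34375
s = 1 + (scale-1)·z/height = 1 + (2.27-1)·5.5/16 = 1.436563
θ = twist·z/height = 258°·5.5/16 = 88.6875° = 1.547889 rad
cos θ = 0.022905, sin θ = 0.999738 (intermediates below are computed at full precision and shown rounded to 5 d.p.)
v1: (-2,1.5) → rotate → (-1.54542,-1.96512) → ×s → (-2.22009,-2.82301) → (-2.22,-2.82)
v2: (-1.5,-1) → rotate → (0.96538,-1.52251) → ×s → (1.38683,-2.18718) → (1.39,-2.19)
v3: (1,-4.5) → rotate → (4.52172,0.89666) → ×s → (6.49574,1.28811) → (6.50,1.29)
v4: (5,-2.5) → rotate → (2.61387,4.94142) → ×s → (3.75499,7.09867) → (3.75,7.10)
v5: (1.5,3.5) → rotate → (-3.46472,1.57978) → ×s → (-4.97729,2.26945) → (-4.98,2.27)
v6: (0.5,5) → rotate → (-4.98724,0.61440) → ×s → (-7.16448,0.88262) → (-7.16,0.88)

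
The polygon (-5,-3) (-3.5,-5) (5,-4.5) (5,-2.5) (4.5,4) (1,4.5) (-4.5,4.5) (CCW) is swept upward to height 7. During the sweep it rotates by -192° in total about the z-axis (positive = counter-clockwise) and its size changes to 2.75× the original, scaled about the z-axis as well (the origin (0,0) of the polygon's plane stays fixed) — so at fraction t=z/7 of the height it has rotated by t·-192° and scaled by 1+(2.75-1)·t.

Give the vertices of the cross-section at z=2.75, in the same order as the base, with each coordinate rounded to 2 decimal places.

Cross-section at z=2.75: (-7.02,6.89) (-9.65,3.59) (-5.23,-10.08) (-1.96,-9.23) (8.44,-5.65) (7.77,0.28) (5.44,9.26)

t = z/height = 2.75/7 = 0.392857
s = 1 + (scale-1)·z/height = 1 + (2.75-1)·2.75/7 = 1.687500
θ = twist·z/height = -192°·2.75/7 = -75.4286° = -1.316477 rad
cos θ = 0.251587, sin θ = -0.967835 (intermediates below are computed at full precision and shown rounded to 5 d.p.)
v1: (-5,-3) → rotate → (-4.16144,4.08441) → ×s → (-7.02243,6.89245) → (-7.02,6.89)
v2: (-3.5,-5) → rotate → (-5.71973,2.12949) → ×s → (-9.65204,3.59351) → (-9.65,3.59)
v3: (5,-4.5) → rotate → (-3.09732,-5.97131) → ×s → (-5.22673,-10.07659) → (-5.23,-10.08)
v4: (5,-2.5) → rotate → (-1.16165,-5.46814) → ×s → (-1.96029,-9.22749) → (-1.96,-9.23)
v5: (4.5,4) → rotate → (5.00348,-3.34891) → ×s → (8.44337,-5.65128) → (8.44,-5.65)
v6: (1,4.5) → rotate → (4.60684,0.16431) → ×s → (7.77405,0.27727) → (7.77,0.28)
v7: (-4.5,4.5) → rotate → (3.22312,5.48740) → ×s → (5.43901,9.25998) → (5.44,9.26)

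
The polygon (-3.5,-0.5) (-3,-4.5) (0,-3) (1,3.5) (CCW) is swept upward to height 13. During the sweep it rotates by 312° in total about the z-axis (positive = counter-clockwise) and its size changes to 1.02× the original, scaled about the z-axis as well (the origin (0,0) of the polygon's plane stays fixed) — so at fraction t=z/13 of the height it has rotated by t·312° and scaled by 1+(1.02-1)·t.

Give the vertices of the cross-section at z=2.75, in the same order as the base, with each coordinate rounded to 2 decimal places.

t = z/height = 2.75/13 = 0.211538
s = 1 + (scale-1)·z/height = 1 + (1.02-1)·2.75/13 = 1.004231
θ = twist·z/height = 312°·2.75/13 = 66.0000° = 1.151917 rad
cos θ = 0.406737, sin θ = 0.913545 (intermediates below are computed at full precision and shown rounded to 5 d.p.)
v1: (-3.5,-0.5) → rotate → (-0.96681,-3.40078) → ×s → (-0.97090,-3.41517) → (-0.97,-3.42)
v2: (-3,-4.5) → rotate → (2.89074,-4.57095) → ×s → (2.90297,-4.59029) → (2.90,-4.59)
v3: (0,-3) → rotate → (2.74064,-1.22021) → ×s → (2.75223,-1.22537) → (2.75,-1.23)
v4: (1,3.5) → rotate → (-2.79067,2.33712) → ×s → (-2.80248,2.34701) → (-2.80,2.35)

Cross-section at z=2.75: (-0.97,-3.42) (2.90,-4.59) (2.75,-1.23) (-2.80,2.35)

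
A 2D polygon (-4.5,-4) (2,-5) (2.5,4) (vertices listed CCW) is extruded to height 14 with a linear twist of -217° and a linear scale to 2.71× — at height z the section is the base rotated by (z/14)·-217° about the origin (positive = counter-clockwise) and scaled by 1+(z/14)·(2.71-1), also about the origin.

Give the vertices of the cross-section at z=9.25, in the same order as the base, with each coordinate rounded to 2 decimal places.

Cross-section at z=9.25: (2.61,12.55) (-9.77,6.01) (0.81,-10.01)

t = z/height = 9.25/14 = 0.660714
s = 1 + (scale-1)·z/height = 1 + (2.71-1)·9.25/14 = 2.129821
θ = twist·z/height = -217°·9.25/14 = -143.3750° = -2.502366 rad
cos θ = -0.802557, sin θ = -0.596575 (intermediates below are computed at full precision and shown rounded to 5 d.p.)
v1: (-4.5,-4) → rotate → (1.22521,5.89482) → ×s → (2.60947,12.55491) → (2.61,12.55)
v2: (2,-5) → rotate → (-4.58799,2.81964) → ×s → (-9.77160,6.00532) → (-9.77,6.01)
v3: (2.5,4) → rotate → (0.37991,-4.70167) → ×s → (0.80913,-10.01371) → (0.81,-10.01)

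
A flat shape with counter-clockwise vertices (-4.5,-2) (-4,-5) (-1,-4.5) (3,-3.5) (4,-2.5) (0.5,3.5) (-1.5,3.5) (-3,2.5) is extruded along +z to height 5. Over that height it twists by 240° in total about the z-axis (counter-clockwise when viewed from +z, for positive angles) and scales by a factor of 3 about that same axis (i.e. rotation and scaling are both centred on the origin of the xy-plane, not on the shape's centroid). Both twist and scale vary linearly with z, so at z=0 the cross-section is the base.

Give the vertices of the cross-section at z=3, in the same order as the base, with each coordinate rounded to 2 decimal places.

t = z/height = 3/5 = 0.6
s = 1 + (scale-1)·z/height = 1 + (3-1)·3/5 = 2.200000
θ = twist·z/height = 240°·3/5 = 144.0000° = 2.513274 rad
cos θ = -0.809017, sin θ = 0.587785 (intermediates below are computed at full precision and shown rounded to 5 d.p.)
v1: (-4.5,-2) → rotate → (4.81615,-1.02700) → ×s → (10.59552,-2.25940) → (10.60,-2.26)
v2: (-4,-5) → rotate → (6.17499,1.69394) → ×s → (13.58499,3.72668) → (13.58,3.73)
v3: (-1,-4.5) → rotate → (3.45405,3.05279) → ×s → (7.59891,6.71614) → (7.60,6.72)
v4: (3,-3.5) → rotate → (-0.36980,4.59492) → ×s → (-0.81357,10.10881) → (-0.81,10.11)
v5: (4,-2.5) → rotate → (-1.76660,4.37368) → ×s → (-3.88653,9.62210) → (-3.89,9.62)
v6: (0.5,3.5) → rotate → (-2.46176,-2.53767) → ×s → (-5.41587,-5.58287) → (-5.42,-5.58)
v7: (-1.5,3.5) → rotate → (-0.84372,-3.71324) → ×s → (-1.85619,-8.16912) → (-1.86,-8.17)
v8: (-3,2.5) → rotate → (0.95759,-3.78590) → ×s → (2.10669,-8.32898) → (2.11,-8.33)

Cross-section at z=3: (10.60,-2.26) (13.58,3.73) (7.60,6.72) (-0.81,10.11) (-3.89,9.62) (-5.42,-5.58) (-1.86,-8.17) (2.11,-8.33)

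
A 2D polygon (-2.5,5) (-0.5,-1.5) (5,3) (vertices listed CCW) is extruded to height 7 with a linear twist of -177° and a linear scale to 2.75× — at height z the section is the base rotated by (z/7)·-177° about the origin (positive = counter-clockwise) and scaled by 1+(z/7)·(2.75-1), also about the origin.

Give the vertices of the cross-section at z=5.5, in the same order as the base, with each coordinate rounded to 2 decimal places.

Cross-section at z=5.5: (12.27,-5.08) (-1.44,3.47) (-4.30,-13.16)

t = z/height = 5.5/7 = 0.785714
s = 1 + (scale-1)·z/height = 1 + (2.75-1)·5.5/7 = 2.375000
θ = twist·z/height = -177°·5.5/7 = -139.0714° = -2.427254 rad
cos θ = -0.755527, sin θ = -0.655118 (intermediates below are computed at full precision and shown rounded to 5 d.p.)
v1: (-2.5,5) → rotate → (5.16441,-2.13984) → ×s → (12.26546,-5.08212) → (12.27,-5.08)
v2: (-0.5,-1.5) → rotate → (-0.60491,1.46085) → ×s → (-1.43667,3.46952) → (-1.44,3.47)
v3: (5,3) → rotate → (-1.81228,-5.54217) → ×s → (-4.30417,-13.16265) → (-4.30,-13.16)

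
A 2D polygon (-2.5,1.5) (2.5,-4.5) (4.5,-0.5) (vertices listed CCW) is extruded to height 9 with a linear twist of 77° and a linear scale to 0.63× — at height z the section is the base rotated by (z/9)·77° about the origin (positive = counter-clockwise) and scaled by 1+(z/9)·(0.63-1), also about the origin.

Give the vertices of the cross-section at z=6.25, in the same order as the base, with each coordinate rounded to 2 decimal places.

t = z/height = 6.25/9 = 0.694444
s = 1 + (scale-1)·z/height = 1 + (0.63-1)·6.25/9 = 0.743056
θ = twist·z/height = 77°·6.25/9 = 53.4722° = 0.933266 rad
cos θ = 0.595212, sin θ = 0.803568 (intermediates below are computed at full precision and shown rounded to 5 d.p.)
v1: (-2.5,1.5) → rotate → (-2.69338,-1.11610) → ×s → (-2.00133,-0.82933) → (-2.00,-0.83)
v2: (2.5,-4.5) → rotate → (5.10409,-0.66953) → ×s → (3.79262,-0.49750) → (3.79,-0.50)
v3: (4.5,-0.5) → rotate → (3.08024,3.31845) → ×s → (2.28879,2.46579) → (2.29,2.47)

Cross-section at z=6.25: (-2.00,-0.83) (3.79,-0.50) (2.29,2.47)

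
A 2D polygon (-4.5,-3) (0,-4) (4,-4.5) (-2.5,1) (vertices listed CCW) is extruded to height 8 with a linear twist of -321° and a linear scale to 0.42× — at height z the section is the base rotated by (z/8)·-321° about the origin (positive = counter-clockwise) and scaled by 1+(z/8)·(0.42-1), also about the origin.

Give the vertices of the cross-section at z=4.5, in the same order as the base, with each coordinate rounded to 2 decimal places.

Cross-section at z=4.5: (3.05,1.99) (0.03,2.69) (-2.67,3.06) (1.68,-0.69)

t = z/height = 4.5/8 = 0.5625
s = 1 + (scale-1)·z/height = 1 + (0.42-1)·4.5/8 = 0.673750
θ = twist·z/height = -321°·4.5/8 = -180.5625° = -3.151410 rad
cos θ = -0.999952, sin θ = 0.009817 (intermediates below are computed at full precision and shown rounded to 5 d.p.)
v1: (-4.5,-3) → rotate → (4.52924,2.95568) → ×s → (3.05157,1.99139) → (3.05,1.99)
v2: (0,-4) → rotate → (0.03927,3.99981) → ×s → (0.02646,2.69487) → (0.03,2.69)
v3: (4,-4.5) → rotate → (-3.95563,4.53905) → ×s → (-2.66511,3.05819) → (-2.67,3.06)
v4: (-2.5,1) → rotate → (2.49006,-1.02450) → ×s → (1.67768,-0.69025) → (1.68,-0.69)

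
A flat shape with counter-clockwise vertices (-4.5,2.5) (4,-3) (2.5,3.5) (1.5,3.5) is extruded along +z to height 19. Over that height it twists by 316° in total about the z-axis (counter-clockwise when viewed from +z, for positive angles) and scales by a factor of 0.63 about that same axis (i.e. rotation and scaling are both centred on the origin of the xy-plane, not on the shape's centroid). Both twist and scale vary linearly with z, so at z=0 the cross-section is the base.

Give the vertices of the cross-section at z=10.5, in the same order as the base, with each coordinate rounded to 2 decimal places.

Cross-section at z=10.5: (3.38,-2.32) (-2.94,2.67) (-2.24,-2.59) (-1.45,-2.66)

t = z/height = 10.5/19 = 0.552632
s = 1 + (scale-1)·z/height = 1 + (0.63-1)·10.5/19 = 0.795526
θ = twist·z/height = 316°·10.5/19 = 174.6316° = 3.047896 rad
cos θ = -0.995614, sin θ = 0.093560 (intermediates below are computed at full precision and shown rounded to 5 d.p.)
v1: (-4.5,2.5) → rotate → (4.24636,-2.91005) → ×s → (3.37809,-2.31502) → (3.38,-2.32)
v2: (4,-3) → rotate → (-3.70178,3.36108) → ×s → (-2.94486,2.67383) → (-2.94,2.67)
v3: (2.5,3.5) → rotate → (-2.81649,-3.25075) → ×s → (-2.24059,-2.58606) → (-2.24,-2.59)
v4: (1.5,3.5) → rotate → (-1.82088,-3.34431) → ×s → (-1.44856,-2.66049) → (-1.45,-2.66)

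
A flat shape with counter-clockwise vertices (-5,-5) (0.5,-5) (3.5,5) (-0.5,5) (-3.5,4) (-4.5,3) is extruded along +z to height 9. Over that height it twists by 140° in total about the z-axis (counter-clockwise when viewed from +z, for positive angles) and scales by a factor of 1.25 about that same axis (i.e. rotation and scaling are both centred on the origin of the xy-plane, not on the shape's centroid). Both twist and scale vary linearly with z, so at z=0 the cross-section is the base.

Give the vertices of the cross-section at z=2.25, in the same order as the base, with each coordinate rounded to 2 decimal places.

Cross-section at z=2.25: (-1.30,-7.40) (3.48,-4.05) (0.00,6.48) (-3.48,4.05) (-5.48,1.35) (-5.74,-0.13)

t = z/height = 2.25/9 = 0.25
s = 1 + (scale-1)·z/height = 1 + (1.25-1)·2.25/9 = 1.062500
θ = twist·z/height = 140°·2.25/9 = 35.0000° = 0.610865 rad
cos θ = 0.819152, sin θ = 0.573576 (intermediates below are computed at full precision and shown rounded to 5 d.p.)
v1: (-5,-5) → rotate → (-1.22788,-6.96364) → ×s → (-1.30462,-7.39887) → (-1.30,-7.40)
v2: (0.5,-5) → rotate → (3.27746,-3.80897) → ×s → (3.48230,-4.04703) → (3.48,-4.05)
v3: (3.5,5) → rotate → (-0.00085,6.10328) → ×s → (-0.00090,6.48473) → (0.00,6.48)
v4: (-0.5,5) → rotate → (-3.27746,3.80897) → ×s → (-3.48230,4.04703) → (-3.48,4.05)
v5: (-3.5,4) → rotate → (-5.16134,1.26909) → ×s → (-5.48392,1.34841) → (-5.48,1.35)
v6: (-4.5,3) → rotate → (-5.40691,-0.12364) → ×s → (-5.74485,-0.13137) → (-5.74,-0.13)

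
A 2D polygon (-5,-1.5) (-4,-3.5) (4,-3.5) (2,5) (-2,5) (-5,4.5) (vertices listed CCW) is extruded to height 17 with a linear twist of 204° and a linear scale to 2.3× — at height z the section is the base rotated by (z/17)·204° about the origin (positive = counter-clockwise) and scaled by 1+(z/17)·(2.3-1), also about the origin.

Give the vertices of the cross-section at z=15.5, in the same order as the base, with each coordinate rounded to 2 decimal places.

Cross-section at z=15.5: (10.52,4.40) (7.89,8.52) (-9.49,6.69) (-3.20,-11.32) (5.49,-10.41) (11.89,-8.64)

t = z/height = 15.5/17 = 0.911765
s = 1 + (scale-1)·z/height = 1 + (2.3-1)·15.5/17 = 2.185294
θ = twist·z/height = 204°·15.5/17 = 186.0000° = 3.246312 rad
cos θ = -0.994522, sin θ = -0.104528 (intermediates below are computed at full precision and shown rounded to 5 d.p.)
v1: (-5,-1.5) → rotate → (4.81582,2.01443) → ×s → (10.52398,4.40211) → (10.52,4.40)
v2: (-4,-3.5) → rotate → (3.61224,3.89894) → ×s → (7.89380,8.52033) → (7.89,8.52)
v3: (4,-3.5) → rotate → (-4.34394,3.06271) → ×s → (-9.49278,6.69293) → (-9.49,6.69)
v4: (2,5) → rotate → (-1.46640,-5.18167) → ×s → (-3.20452,-11.32347) → (-3.20,-11.32)
v5: (-2,5) → rotate → (2.51169,-4.76355) → ×s → (5.48877,-10.40976) → (5.49,-10.41)
v6: (-5,4.5) → rotate → (5.44299,-3.95271) → ×s → (11.89453,-8.63783) → (11.89,-8.64)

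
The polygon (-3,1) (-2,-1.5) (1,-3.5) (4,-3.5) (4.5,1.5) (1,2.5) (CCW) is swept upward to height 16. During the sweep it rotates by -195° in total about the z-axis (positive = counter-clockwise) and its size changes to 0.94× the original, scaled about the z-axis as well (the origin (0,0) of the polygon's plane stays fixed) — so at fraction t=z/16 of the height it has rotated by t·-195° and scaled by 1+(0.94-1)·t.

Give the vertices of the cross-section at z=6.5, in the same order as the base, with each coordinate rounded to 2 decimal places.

Cross-section at z=6.5: (0.41,3.06) (-1.80,1.64) (-3.17,-1.60) (-2.62,-4.47) (2.26,-4.04) (2.58,-0.50)

t = z/height = 6.5/16 = 0.40625
s = 1 + (scale-1)·z/height = 1 + (0.94-1)·6.5/16 = 0.975625
θ = twist·z/height = -195°·6.5/16 = -79.2188° = -1.382628 rad
cos θ = 0.187060, sin θ = -0.982349 (intermediates below are computed at full precision and shown rounded to 5 d.p.)
v1: (-3,1) → rotate → (0.42117,3.13411) → ×s → (0.41090,3.05771) → (0.41,3.06)
v2: (-2,-1.5) → rotate → (-1.84764,1.68411) → ×s → (-1.80261,1.64306) → (-1.80,1.64)
v3: (1,-3.5) → rotate → (-3.25116,-1.63706) → ×s → (-3.17191,-1.59715) → (-3.17,-1.60)
v4: (4,-3.5) → rotate → (-2.68998,-4.58410) → ×s → (-2.62441,-4.47237) → (-2.62,-4.47)
v5: (4.5,1.5) → rotate → (2.31529,-4.13998) → ×s → (2.25886,-4.03907) → (2.26,-4.04)
v6: (1,2.5) → rotate → (2.64293,-0.51470) → ×s → (2.57851,-0.50215) → (2.58,-0.50)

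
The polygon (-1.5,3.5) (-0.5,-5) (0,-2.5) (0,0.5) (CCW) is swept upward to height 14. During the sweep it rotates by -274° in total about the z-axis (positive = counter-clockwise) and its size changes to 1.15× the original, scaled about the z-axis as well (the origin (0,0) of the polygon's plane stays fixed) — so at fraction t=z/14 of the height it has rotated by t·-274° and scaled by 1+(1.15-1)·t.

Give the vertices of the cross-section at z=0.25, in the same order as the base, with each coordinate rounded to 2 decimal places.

t = z/height = 0.25/14 = 0.0178571
s = 1 + (scale-1)·z/height = 1 + (1.15-1)·0.25/14 = 1.002679
θ = twist·z/height = -274°·0.25/14 = -4.8929° = -0.085396 rad
cos θ = 0.996356, sin θ = -0.085293 (intermediates below are computed at full precision and shown rounded to 5 d.p.)
v1: (-1.5,3.5) → rotate → (-1.19601,3.61518) → ×s → (-1.19921,3.62487) → (-1.20,3.62)
v2: (-0.5,-5) → rotate → (-0.92464,-4.93913) → ×s → (-0.92712,-4.95236) → (-0.93,-4.95)
v3: (0,-2.5) → rotate → (-0.21323,-2.49089) → ×s → (-0.21380,-2.49756) → (-0.21,-2.50)
v4: (0,0.5) → rotate → (0.04265,0.49818) → ×s → (0.04276,0.49951) → (0.04,0.50)

Cross-section at z=0.25: (-1.20,3.62) (-0.93,-4.95) (-0.21,-2.50) (0.04,0.50)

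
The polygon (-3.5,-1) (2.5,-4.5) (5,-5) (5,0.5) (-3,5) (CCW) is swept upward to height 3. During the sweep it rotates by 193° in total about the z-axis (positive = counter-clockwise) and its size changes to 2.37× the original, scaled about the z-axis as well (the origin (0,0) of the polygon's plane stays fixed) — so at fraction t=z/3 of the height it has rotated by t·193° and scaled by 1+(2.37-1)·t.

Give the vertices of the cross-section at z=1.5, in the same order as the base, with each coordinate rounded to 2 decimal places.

Cross-section at z=1.5: (2.34,-5.67) (7.06,5.04) (7.42,9.32) (-1.79,8.28) (-7.80,-5.98)

t = z/height = 1.5/3 = 0.5
s = 1 + (scale-1)·z/height = 1 + (2.37-1)·1.5/3 = 1.685000
θ = twist·z/height = 193°·1.5/3 = 96.5000° = 1.684243 rad
cos θ = -0.113203, sin θ = 0.993572 (intermediates below are computed at full precision and shown rounded to 5 d.p.)
v1: (-3.5,-1) → rotate → (1.38978,-3.36430) → ×s → (2.34178,-5.66884) → (2.34,-5.67)
v2: (2.5,-4.5) → rotate → (4.18807,2.99334) → ×s → (7.05689,5.04378) → (7.06,5.04)
v3: (5,-5) → rotate → (4.40184,5.53388) → ×s → (7.41711,9.32458) → (7.42,9.32)
v4: (5,0.5) → rotate → (-1.06280,4.91126) → ×s → (-1.79082,8.27547) → (-1.79,8.28)
v5: (-3,5) → rotate → (-4.62825,-3.54673) → ×s → (-7.79860,-5.97624) → (-7.80,-5.98)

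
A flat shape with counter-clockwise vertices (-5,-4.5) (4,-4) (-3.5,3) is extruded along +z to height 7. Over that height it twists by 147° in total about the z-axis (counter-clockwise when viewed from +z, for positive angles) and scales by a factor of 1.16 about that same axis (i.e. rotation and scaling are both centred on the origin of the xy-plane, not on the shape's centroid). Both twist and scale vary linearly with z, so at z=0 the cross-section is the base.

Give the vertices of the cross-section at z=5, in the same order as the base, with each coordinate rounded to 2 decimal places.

Cross-section at z=5: (6.29,-4.08) (3.15,5.46) (-2.22,-4.63)

t = z/height = 5/7 = 0.714286
s = 1 + (scale-1)·z/height = 1 + (1.16-1)·5/7 = 1.114286
θ = twist·z/height = 147°·5/7 = 105.0000° = 1.832596 rad
cos θ = -0.258819, sin θ = 0.965926 (intermediates below are computed at full precision and shown rounded to 5 d.p.)
v1: (-5,-4.5) → rotate → (5.64076,-3.66494) → ×s → (6.28542,-4.08379) → (6.29,-4.08)
v2: (4,-4) → rotate → (2.82843,4.89898) → ×s → (3.15168,5.45886) → (3.15,5.46)
v3: (-3.5,3) → rotate → (-1.99191,-4.15720) → ×s → (-2.21956,-4.63231) → (-2.22,-4.63)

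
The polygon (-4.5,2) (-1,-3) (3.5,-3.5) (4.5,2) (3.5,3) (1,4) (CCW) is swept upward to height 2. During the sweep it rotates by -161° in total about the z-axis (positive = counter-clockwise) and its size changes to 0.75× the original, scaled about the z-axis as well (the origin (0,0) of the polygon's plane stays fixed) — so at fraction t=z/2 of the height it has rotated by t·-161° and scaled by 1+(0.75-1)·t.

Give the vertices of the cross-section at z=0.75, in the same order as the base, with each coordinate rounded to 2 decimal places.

Cross-section at z=0.75: (-0.44,4.44) (-2.81,-0.56) (-1.19,-4.33) (3.59,-2.65) (3.93,-1.41) (3.60,1.00)

t = z/height = 0.75/2 = 0.375
s = 1 + (scale-1)·z/height = 1 + (0.75-1)·0.75/2 = 0.906250
θ = twist·z/height = -161°·0.75/2 = -60.3750° = -1.053743 rad
cos θ = 0.494321, sin θ = -0.869279 (intermediates below are computed at full precision and shown rounded to 5 d.p.)
v1: (-4.5,2) → rotate → (-0.48589,4.90040) → ×s → (-0.44033,4.44099) → (-0.44,4.44)
v2: (-1,-3) → rotate → (-3.10216,-0.61368) → ×s → (-2.81133,-0.55615) → (-2.81,-0.56)
v3: (3.5,-3.5) → rotate → (-1.31235,-4.77260) → ×s → (-1.18932,-4.32517) → (-1.19,-4.33)
v4: (4.5,2) → rotate → (3.96300,-2.92311) → ×s → (3.59147,-2.64907) → (3.59,-2.65)
v5: (3.5,3) → rotate → (4.33796,-1.55951) → ×s → (3.93128,-1.41331) → (3.93,-1.41)
v6: (1,4) → rotate → (3.97144,1.10801) → ×s → (3.59912,1.00413) → (3.60,1.00)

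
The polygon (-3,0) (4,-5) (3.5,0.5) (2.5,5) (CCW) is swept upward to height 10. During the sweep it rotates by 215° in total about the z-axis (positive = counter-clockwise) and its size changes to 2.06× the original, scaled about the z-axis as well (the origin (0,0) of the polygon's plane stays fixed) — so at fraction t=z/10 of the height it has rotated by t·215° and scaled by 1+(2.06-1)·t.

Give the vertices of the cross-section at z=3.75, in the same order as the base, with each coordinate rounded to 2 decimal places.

Cross-section at z=3.75: (-0.68,-4.14) (7.80,4.38) (0.11,4.94) (-6.33,4.59)

t = z/height = 3.75/10 = 0.375
s = 1 + (scale-1)·z/height = 1 + (2.06-1)·3.75/10 = 1.397500
θ = twist·z/height = 215°·3.75/10 = 80.6250° = 1.407172 rad
cos θ = 0.162895, sin θ = 0.986643 (intermediates below are computed at full precision and shown rounded to 5 d.p.)
v1: (-3,0) → rotate → (-0.48869,-2.95993) → ×s → (-0.68294,-4.13650) → (-0.68,-4.14)
v2: (4,-5) → rotate → (5.58480,3.13210) → ×s → (7.80476,4.37710) → (7.80,4.38)
v3: (3.5,0.5) → rotate → (0.07681,3.53470) → ×s → (0.10735,4.93974) → (0.11,4.94)
v4: (2.5,5) → rotate → (-4.52598,3.28109) → ×s → (-6.32505,4.58532) → (-6.33,4.59)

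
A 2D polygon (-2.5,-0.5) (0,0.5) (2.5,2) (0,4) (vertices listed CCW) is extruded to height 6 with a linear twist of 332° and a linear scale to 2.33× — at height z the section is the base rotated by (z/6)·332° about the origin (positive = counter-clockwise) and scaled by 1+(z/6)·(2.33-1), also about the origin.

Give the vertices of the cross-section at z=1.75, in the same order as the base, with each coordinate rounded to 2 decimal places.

t = z/height = 1.75/6 = 0.291667
s = 1 + (scale-1)·z/height = 1 + (2.33-1)·1.75/6 = 1.387917
θ = twist·z/height = 332°·1.75/6 = 96.8333° = 1.690060 rad
cos θ = -0.118982, sin θ = 0.992896 (intermediates below are computed at full precision and shown rounded to 5 d.p.)
v1: (-2.5,-0.5) → rotate → (0.79390,-2.42275) → ×s → (1.10187,-3.36258) → (1.10,-3.36)
v2: (0,0.5) → rotate → (-0.49645,-0.05949) → ×s → (-0.68903,-0.08257) → (-0.69,-0.08)
v3: (2.5,2) → rotate → (-2.28325,2.24428) → ×s → (-3.16896,3.11487) → (-3.17,3.11)
v4: (0,4) → rotate → (-3.97159,-0.47593) → ×s → (-5.51223,-0.66055) → (-5.51,-0.66)

Cross-section at z=1.75: (1.10,-3.36) (-0.69,-0.08) (-3.17,3.11) (-5.51,-0.66)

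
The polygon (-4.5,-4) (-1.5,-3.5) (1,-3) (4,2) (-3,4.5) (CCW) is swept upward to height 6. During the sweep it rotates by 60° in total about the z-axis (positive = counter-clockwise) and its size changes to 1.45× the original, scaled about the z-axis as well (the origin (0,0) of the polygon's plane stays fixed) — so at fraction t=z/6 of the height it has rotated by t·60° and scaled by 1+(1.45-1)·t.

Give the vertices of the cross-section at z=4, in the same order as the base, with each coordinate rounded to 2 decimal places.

Cross-section at z=4: (-1.14,-7.74) (1.43,-4.74) (3.50,-2.15) (2.31,5.33) (-6.75,1.97)

t = z/height = 4/6 = 0.666667
s = 1 + (scale-1)·z/height = 1 + (1.45-1)·4/6 = 1.300000
θ = twist·z/height = 60°·4/6 = 40.0000° = 0.698132 rad
cos θ = 0.766044, sin θ = 0.642788 (intermediates below are computed at full precision and shown rounded to 5 d.p.)
v1: (-4.5,-4) → rotate → (-0.87605,-5.95672) → ×s → (-1.13886,-7.74374) → (-1.14,-7.74)
v2: (-1.5,-3.5) → rotate → (1.10069,-3.64534) → ×s → (1.43090,-4.73894) → (1.43,-4.74)
v3: (1,-3) → rotate → (2.69441,-1.65535) → ×s → (3.50273,-2.15195) → (3.50,-2.15)
v4: (4,2) → rotate → (1.77860,4.10324) → ×s → (2.31218,5.33421) → (2.31,5.33)
v5: (-3,4.5) → rotate → (-5.19068,1.51884) → ×s → (-6.74788,1.97449) → (-6.75,1.97)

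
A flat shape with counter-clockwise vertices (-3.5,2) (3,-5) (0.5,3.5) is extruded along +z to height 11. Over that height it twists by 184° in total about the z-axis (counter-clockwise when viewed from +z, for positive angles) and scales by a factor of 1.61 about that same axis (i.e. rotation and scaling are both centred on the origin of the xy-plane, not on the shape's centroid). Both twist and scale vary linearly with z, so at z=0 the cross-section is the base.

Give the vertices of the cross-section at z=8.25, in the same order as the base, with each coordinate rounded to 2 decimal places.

t = z/height = 8.25/11 = 0.75
s = 1 + (scale-1)·z/height = 1 + (1.61-1)·8.25/11 = 1.457500
θ = twist·z/height = 184°·8.25/11 = 138.0000° = 2.408554 rad
cos θ = -0.743145, sin θ = 0.669131 (intermediates below are computed at full precision and shown rounded to 5 d.p.)
v1: (-3.5,2) → rotate → (1.26275,-3.82825) → ×s → (1.84045,-5.57967) → (1.84,-5.58)
v2: (3,-5) → rotate → (1.11622,5.72312) → ×s → (1.62689,8.34144) → (1.63,8.34)
v3: (0.5,3.5) → rotate → (-2.71353,-2.26644) → ×s → (-3.95497,-3.30334) → (-3.95,-3.30)

Cross-section at z=8.25: (1.84,-5.58) (1.63,8.34) (-3.95,-3.30)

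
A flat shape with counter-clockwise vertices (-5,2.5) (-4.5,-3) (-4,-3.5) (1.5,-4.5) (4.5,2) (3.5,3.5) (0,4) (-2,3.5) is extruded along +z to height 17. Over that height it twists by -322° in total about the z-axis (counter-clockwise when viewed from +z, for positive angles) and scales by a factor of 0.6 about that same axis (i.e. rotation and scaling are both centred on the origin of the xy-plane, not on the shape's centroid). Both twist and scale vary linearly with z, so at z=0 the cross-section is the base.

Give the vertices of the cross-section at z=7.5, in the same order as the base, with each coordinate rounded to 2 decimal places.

t = z/height = 7.5/17 = 0.441176
s = 1 + (scale-1)·z/height = 1 + (0.6-1)·7.5/17 = 0.823529
θ = twist·z/height = -322°·7.5/17 = -142.0588° = -2.479394 rad
cos θ = -0.788642, sin θ = -0.614852 (intermediates below are computed at full precision and shown rounded to 5 d.p.)
v1: (-5,2.5) → rotate → (5.48034,1.10265) → ×s → (4.51322,0.90807) → (4.51,0.91)
v2: (-4.5,-3) → rotate → (1.70433,5.13276) → ×s → (1.40357,4.22698) → (1.40,4.23)
v3: (-4,-3.5) → rotate → (1.00259,5.21966) → ×s → (0.82566,4.29854) → (0.83,4.30)
v4: (1.5,-4.5) → rotate → (-3.94980,2.62661) → ×s → (-3.25277,2.16309) → (-3.25,2.16)
v5: (4.5,2) → rotate → (-2.31919,-4.34412) → ×s → (-1.90992,-3.57751) → (-1.91,-3.58)
v6: (3.5,3.5) → rotate → (-0.60827,-4.91223) → ×s → (-0.50092,-4.04537) → (-0.50,-4.05)
v7: (0,4) → rotate → (2.45941,-3.15457) → ×s → (2.02540,-2.59788) → (2.03,-2.60)
v8: (-2,3.5) → rotate → (3.72927,-1.53054) → ×s → (3.07116,-1.26045) → (3.07,-1.26)

Cross-section at z=7.5: (4.51,0.91) (1.40,4.23) (0.83,4.30) (-3.25,2.16) (-1.91,-3.58) (-0.50,-4.05) (2.03,-2.60) (3.07,-1.26)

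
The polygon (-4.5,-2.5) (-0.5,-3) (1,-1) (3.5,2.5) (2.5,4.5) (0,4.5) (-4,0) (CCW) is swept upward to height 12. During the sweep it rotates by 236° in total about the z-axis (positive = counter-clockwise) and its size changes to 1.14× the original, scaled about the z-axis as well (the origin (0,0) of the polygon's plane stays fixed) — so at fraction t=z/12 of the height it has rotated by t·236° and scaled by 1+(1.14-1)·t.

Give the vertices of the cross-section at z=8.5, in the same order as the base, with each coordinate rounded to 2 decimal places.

t = z/height = 8.5/12 = 0.708333
s = 1 + (scale-1)·z/height = 1 + (1.14-1)·8.5/12 = 1.099167
θ = twist·z/height = 236°·8.5/12 = 167.1667° = 2.917609 rad
cos θ = -0.975020, sin θ = 0.222116 (intermediates below are computed at full precision and shown rounded to 5 d.p.)
v1: (-4.5,-2.5) → rotate → (4.94288,1.43803) → ×s → (5.43305,1.58063) → (5.43,1.58)
v2: (-0.5,-3) → rotate → (1.15386,2.81400) → ×s → (1.26828,3.09306) → (1.27,3.09)
v3: (1,-1) → rotate → (-0.75290,1.19714) → ×s → (-0.82757,1.31585) → (-0.83,1.32)
v4: (3.5,2.5) → rotate → (-3.96786,-1.66015) → ×s → (-4.36134,-1.82478) → (-4.36,-1.82)
v5: (2.5,4.5) → rotate → (-3.43707,-3.83230) → ×s → (-3.77791,-4.21234) → (-3.78,-4.21)
v6: (0,4.5) → rotate → (-0.99952,-4.38759) → ×s → (-1.09864,-4.82269) → (-1.10,-4.82)
v7: (-4,0) → rotate → (3.90008,-0.88846) → ×s → (4.28684,-0.97657) → (4.29,-0.98)

Cross-section at z=8.5: (5.43,1.58) (1.27,3.09) (-0.83,1.32) (-4.36,-1.82) (-3.78,-4.21) (-1.10,-4.82) (4.29,-0.98)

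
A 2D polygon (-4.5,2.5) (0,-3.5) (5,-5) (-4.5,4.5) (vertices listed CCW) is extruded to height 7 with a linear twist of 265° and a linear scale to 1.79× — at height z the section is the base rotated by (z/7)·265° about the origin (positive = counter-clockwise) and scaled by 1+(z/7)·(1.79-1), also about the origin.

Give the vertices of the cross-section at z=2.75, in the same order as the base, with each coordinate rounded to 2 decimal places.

Cross-section at z=2.75: (-1.74,-6.52) (4.45,1.12) (4.76,7.95) (-4.28,-7.16)

t = z/height = 2.75/7 = 0.392857
s = 1 + (scale-1)·z/height = 1 + (1.79-1)·2.75/7 = 1.310357
θ = twist·z/height = 265°·2.75/7 = 104.1071° = 1.817012 rad
cos θ = -0.243736, sin θ = 0.969842 (intermediates below are computed at full precision and shown rounded to 5 d.p.)
v1: (-4.5,2.5) → rotate → (-1.32779,-4.97363) → ×s → (-1.73988,-6.51723) → (-1.74,-6.52)
v2: (0,-3.5) → rotate → (3.39445,0.85308) → ×s → (4.44794,1.11783) → (4.45,1.12)
v3: (5,-5) → rotate → (3.63053,6.06789) → ×s → (4.75729,7.95110) → (4.76,7.95)
v4: (-4.5,4.5) → rotate → (-3.26748,-5.46110) → ×s → (-4.28156,-7.15599) → (-4.28,-7.16)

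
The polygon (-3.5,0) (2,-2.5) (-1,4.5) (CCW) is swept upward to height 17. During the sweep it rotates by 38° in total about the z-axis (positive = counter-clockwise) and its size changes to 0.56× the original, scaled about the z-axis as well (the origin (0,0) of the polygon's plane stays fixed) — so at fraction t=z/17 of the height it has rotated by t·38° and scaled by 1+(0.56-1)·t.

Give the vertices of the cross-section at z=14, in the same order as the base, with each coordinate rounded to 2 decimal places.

Cross-section at z=14: (-1.91,-1.16) (1.92,-0.70) (-2.04,2.12)

t = z/height = 14/17 = 0.823529
s = 1 + (scale-1)·z/height = 1 + (0.56-1)·14/17 = 0.637647
θ = twist·z/height = 38°·14/17 = 31.2941° = 0.546185 rad
cos θ = 0.854512, sin θ = 0.519431 (intermediates below are computed at full precision and shown rounded to 5 d.p.)
v1: (-3.5,0) → rotate → (-2.99079,-1.81801) → ×s → (-1.90707,-1.15925) → (-1.91,-1.16)
v2: (2,-2.5) → rotate → (3.00760,-1.09742) → ×s → (1.91779,-0.69977) → (1.92,-0.70)
v3: (-1,4.5) → rotate → (-3.19195,3.32587) → ×s → (-2.03534,2.12073) → (-2.04,2.12)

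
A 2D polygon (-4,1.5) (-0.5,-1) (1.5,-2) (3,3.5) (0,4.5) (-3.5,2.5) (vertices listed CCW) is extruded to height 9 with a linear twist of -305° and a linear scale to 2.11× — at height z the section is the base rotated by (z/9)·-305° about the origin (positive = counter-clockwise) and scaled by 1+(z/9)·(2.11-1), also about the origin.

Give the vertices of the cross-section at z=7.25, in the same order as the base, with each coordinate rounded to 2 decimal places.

Cross-section at z=7.25: (0.53,-8.07) (2.12,-0.08) (2.28,4.15) (-8.38,2.45) (-7.77,-3.51) (-1.59,-7.99)

t = z/height = 7.25/9 = 0.805556
s = 1 + (scale-1)·z/height = 1 + (2.11-1)·7.25/9 = 1.894167
θ = twist·z/height = -305°·7.25/9 = -245.6944° = -4.288177 rad
cos θ = -0.411603, sin θ = 0.911363 (intermediates below are computed at full precision and shown rounded to 5 d.p.)
v1: (-4,1.5) → rotate → (0.27937,-4.26286) → ×s → (0.52917,-8.07456) → (0.53,-8.07)
v2: (-0.5,-1) → rotate → (1.11716,-0.04408) → ×s → (2.11610,-0.08349) → (2.12,-0.08)
v3: (1.5,-2) → rotate → (1.20532,2.19025) → ×s → (2.28308,4.14870) → (2.28,4.15)
v4: (3,3.5) → rotate → (-4.42458,1.29348) → ×s → (-8.38089,2.45007) → (-8.38,2.45)
v5: (0,4.5) → rotate → (-4.10114,-1.85221) → ×s → (-7.76823,-3.50840) → (-7.77,-3.51)
v6: (-3.5,2.5) → rotate → (-0.83780,-4.21878) → ×s → (-1.58693,-7.99107) → (-1.59,-7.99)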